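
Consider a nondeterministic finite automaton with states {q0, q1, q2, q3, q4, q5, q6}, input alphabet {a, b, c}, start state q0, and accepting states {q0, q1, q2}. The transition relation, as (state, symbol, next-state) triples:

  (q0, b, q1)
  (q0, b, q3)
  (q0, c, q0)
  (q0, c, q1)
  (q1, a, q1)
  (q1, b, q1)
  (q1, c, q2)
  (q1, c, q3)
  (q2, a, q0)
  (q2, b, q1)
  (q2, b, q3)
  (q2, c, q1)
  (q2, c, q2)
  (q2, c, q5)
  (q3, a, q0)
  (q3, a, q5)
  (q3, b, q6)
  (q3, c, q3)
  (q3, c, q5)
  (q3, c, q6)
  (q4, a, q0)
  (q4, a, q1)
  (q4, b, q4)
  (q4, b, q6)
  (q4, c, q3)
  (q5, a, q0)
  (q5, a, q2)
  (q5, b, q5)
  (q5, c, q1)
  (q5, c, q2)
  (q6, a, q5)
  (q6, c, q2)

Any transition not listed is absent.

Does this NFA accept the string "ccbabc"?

Start in {q0}.
Read 'c': q0→{q0, q1}; now {q0, q1}.
Read 'c': q0→{q0, q1}, q1→{q2, q3}; now {q0, q1, q2, q3}.
Read 'b': q0→{q1, q3}, q1→{q1}, q2→{q1, q3}, q3→{q6}; now {q1, q3, q6}.
Read 'a': q1→{q1}, q3→{q0, q5}, q6→{q5}; now {q0, q1, q5}.
Read 'b': q0→{q1, q3}, q1→{q1}, q5→{q5}; now {q1, q3, q5}.
Read 'c': q1→{q2, q3}, q3→{q3, q5, q6}, q5→{q1, q2}; now {q1, q2, q3, q5, q6}.
The final set {q1, q2, q3, q5, q6} contains the accepting states q1, q2.

Yes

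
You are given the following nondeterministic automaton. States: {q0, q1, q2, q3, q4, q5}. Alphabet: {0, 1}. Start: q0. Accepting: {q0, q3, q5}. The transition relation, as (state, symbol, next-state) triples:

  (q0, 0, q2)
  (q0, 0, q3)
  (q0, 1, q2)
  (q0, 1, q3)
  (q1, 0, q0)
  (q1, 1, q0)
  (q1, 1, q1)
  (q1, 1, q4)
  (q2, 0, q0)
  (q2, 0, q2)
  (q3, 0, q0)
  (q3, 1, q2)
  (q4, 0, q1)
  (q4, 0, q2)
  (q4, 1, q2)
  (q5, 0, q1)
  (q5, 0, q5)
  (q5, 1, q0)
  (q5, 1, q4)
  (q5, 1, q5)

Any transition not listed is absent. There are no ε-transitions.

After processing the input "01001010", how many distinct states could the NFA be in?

2

Start in {q0}.
Read '0': {q0} → {q2, q3}.
Read '1': {q2, q3} → {q2}.
Read '0': {q2} → {q0, q2}.
Read '0': {q0, q2} → {q0, q2, q3}.
Read '1': {q0, q2, q3} → {q2, q3}.
Read '0': {q2, q3} → {q0, q2}.
Read '1': {q0, q2} → {q2, q3}.
Read '0': {q2, q3} → {q0, q2}.
That set has 2 states.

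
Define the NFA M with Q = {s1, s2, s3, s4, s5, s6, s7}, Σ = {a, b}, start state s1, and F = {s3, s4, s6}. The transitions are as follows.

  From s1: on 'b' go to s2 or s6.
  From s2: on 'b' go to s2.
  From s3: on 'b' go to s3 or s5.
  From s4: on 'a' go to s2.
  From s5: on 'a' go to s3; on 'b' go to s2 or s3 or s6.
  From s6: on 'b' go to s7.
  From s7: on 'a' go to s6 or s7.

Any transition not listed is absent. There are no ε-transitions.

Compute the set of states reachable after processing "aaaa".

∅

Start in {s1}.
Read 'a': {s1} → ∅.
The set is empty and remains empty for the remaining 3 symbols.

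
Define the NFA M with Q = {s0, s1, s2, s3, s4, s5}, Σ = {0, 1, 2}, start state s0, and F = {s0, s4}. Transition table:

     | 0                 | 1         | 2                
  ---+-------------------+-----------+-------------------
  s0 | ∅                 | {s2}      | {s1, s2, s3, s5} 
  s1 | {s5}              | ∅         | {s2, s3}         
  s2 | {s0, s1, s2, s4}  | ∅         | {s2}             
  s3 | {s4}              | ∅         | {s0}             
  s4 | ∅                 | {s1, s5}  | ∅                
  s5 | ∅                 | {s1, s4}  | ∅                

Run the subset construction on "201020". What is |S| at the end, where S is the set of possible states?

Start in {s0}.
Read '2': s0→{s1, s2, s3, s5}; now {s1, s2, s3, s5}.
Read '0': s1→{s5}, s2→{s0, s1, s2, s4}, s3→{s4}, s5→∅; now {s0, s1, s2, s4, s5}.
Read '1': s0→{s2}, s1→∅, s2→∅, s4→{s1, s5}, s5→{s1, s4}; now {s1, s2, s4, s5}.
Read '0': s1→{s5}, s2→{s0, s1, s2, s4}, s4→∅, s5→∅; now {s0, s1, s2, s4, s5}.
Read '2': s0→{s1, s2, s3, s5}, s1→{s2, s3}, s2→{s2}, s4→∅, s5→∅; now {s1, s2, s3, s5}.
Read '0': s1→{s5}, s2→{s0, s1, s2, s4}, s3→{s4}, s5→∅; now {s0, s1, s2, s4, s5}.
That set has 5 states.

5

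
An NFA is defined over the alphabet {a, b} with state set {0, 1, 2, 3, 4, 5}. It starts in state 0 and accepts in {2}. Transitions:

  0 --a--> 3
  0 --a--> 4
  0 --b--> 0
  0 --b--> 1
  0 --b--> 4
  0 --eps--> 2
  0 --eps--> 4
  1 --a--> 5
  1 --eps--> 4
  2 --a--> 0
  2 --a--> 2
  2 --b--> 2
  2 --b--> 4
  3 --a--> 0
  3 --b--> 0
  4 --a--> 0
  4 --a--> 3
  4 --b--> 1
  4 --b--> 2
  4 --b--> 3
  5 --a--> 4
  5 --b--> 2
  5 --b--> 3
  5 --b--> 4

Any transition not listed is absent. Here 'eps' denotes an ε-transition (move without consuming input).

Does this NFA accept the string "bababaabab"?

Yes

Start: ε-closure({0}) = {0, 2, 4}.
Read 'b': 0→{0, 1, 4}, 2→{2, 4}, 4→{1, 2, 3}; now {0, 1, 2, 3, 4}.
Read 'a': 0→{3, 4}, 1→{5}, 2→{0, 2}, 3→{0}, 4→{0, 3}; now {0, 2, 3, 4, 5}.
Read 'b': 0→{0, 1, 4}, 2→{2, 4}, 3→{0}, 4→{1, 2, 3}, 5→{2, 3, 4}; now {0, 1, 2, 3, 4}.
Read 'a': 0→{3, 4}, 1→{5}, 2→{0, 2}, 3→{0}, 4→{0, 3}; now {0, 2, 3, 4, 5}.
Read 'b': 0→{0, 1, 4}, 2→{2, 4}, 3→{0}, 4→{1, 2, 3}, 5→{2, 3, 4}; now {0, 1, 2, 3, 4}.
Read 'a': 0→{3, 4}, 1→{5}, 2→{0, 2}, 3→{0}, 4→{0, 3}; now {0, 2, 3, 4, 5}.
Read 'a': 0→{3, 4}, 2→{0, 2}, 3→{0}, 4→{0, 3}, 5→{4}; now {0, 2, 3, 4}.
Read 'b': 0→{0, 1, 4}, 2→{2, 4}, 3→{0}, 4→{1, 2, 3}; now {0, 1, 2, 3, 4}.
Read 'a': 0→{3, 4}, 1→{5}, 2→{0, 2}, 3→{0}, 4→{0, 3}; now {0, 2, 3, 4, 5}.
Read 'b': 0→{0, 1, 4}, 2→{2, 4}, 3→{0}, 4→{1, 2, 3}, 5→{2, 3, 4}; now {0, 1, 2, 3, 4}.
The final set {0, 1, 2, 3, 4} contains the accepting state 2.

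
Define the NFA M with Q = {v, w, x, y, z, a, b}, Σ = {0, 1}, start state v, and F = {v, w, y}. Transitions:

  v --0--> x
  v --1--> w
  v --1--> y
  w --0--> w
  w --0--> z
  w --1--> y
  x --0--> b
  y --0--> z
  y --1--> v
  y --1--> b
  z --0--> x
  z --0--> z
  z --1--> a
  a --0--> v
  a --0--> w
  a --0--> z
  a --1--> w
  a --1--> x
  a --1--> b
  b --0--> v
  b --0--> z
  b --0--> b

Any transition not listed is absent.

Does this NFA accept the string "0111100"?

Start in {v}.
Read '0': {v} → {x}.
Read '1': {x} → ∅.
The set is empty and remains empty for the remaining 5 symbols.
The final set ∅ contains no accepting state.

No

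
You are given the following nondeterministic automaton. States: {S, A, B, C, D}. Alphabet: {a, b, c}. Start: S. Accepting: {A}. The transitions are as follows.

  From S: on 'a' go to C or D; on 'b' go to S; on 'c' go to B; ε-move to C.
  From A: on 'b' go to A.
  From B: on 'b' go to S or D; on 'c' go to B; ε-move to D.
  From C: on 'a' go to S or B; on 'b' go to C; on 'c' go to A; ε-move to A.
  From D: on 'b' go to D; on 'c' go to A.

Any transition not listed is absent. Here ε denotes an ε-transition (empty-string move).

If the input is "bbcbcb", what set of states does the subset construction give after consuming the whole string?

Start: ε-closure({S}) = {S, A, C}.
Read 'b': {S, A, C} → {S, A, C}.
Read 'b': {S, A, C} → {S, A, C}.
Read 'c': {S, A, C} → {A, B, D}.
Read 'b': {A, B, D} → {S, A, C, D}.
Read 'c': {S, A, C, D} → {A, B, D}.
Read 'b': {A, B, D} → {S, A, C, D}.

{S, A, C, D}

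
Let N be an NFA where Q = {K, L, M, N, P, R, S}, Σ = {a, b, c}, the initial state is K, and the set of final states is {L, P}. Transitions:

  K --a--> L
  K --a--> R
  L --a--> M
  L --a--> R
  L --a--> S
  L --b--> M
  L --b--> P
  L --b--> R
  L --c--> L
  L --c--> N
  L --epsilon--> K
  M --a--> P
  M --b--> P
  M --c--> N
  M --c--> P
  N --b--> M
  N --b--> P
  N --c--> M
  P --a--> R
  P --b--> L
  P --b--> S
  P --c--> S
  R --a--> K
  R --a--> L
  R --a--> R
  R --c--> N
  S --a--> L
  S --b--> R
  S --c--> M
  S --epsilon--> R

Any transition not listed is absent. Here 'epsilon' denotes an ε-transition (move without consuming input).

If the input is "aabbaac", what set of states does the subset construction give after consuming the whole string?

{K, L, M, N, P, R, S}

Start in {K}.
Read 'a': K→{L, R}; union {L, R}; ε-closure = {K, L, R}.
Read 'a': K→{L, R}, L→{M, R, S}, R→{K, L, R}; now {K, L, M, R, S}.
Read 'b': K→∅, L→{M, P, R}, M→{P}, R→∅, S→{R}; now {M, P, R}.
Read 'b': M→{P}, P→{L, S}, R→∅; union {L, P, S}; ε-closure = {K, L, P, R, S}.
Read 'a': K→{L, R}, L→{M, R, S}, P→{R}, R→{K, L, R}, S→{L}; now {K, L, M, R, S}.
Read 'a': K→{L, R}, L→{M, R, S}, M→{P}, R→{K, L, R}, S→{L}; now {K, L, M, P, R, S}.
Read 'c': K→∅, L→{L, N}, M→{N, P}, P→{S}, R→{N}, S→{M}; union {L, M, N, P, S}; ε-closure = {K, L, M, N, P, R, S}.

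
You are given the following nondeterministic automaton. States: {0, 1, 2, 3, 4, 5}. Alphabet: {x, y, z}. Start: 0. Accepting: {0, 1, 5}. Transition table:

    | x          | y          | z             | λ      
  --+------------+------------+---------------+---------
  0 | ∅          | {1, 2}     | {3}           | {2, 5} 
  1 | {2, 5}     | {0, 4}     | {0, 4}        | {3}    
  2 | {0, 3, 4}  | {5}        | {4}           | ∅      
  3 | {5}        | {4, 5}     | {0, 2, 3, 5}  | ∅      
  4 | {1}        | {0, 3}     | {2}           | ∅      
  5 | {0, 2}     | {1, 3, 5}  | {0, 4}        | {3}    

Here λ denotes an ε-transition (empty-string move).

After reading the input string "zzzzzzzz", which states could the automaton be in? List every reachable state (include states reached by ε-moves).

{0, 2, 3, 4, 5}

Start: ε-closure({0}) = {0, 2, 3, 5}.
Read 'z': {0, 2, 3, 5} → {0, 2, 3, 4, 5}.
Read 'z': {0, 2, 3, 4, 5} → {0, 2, 3, 4, 5}.
Read 'z': {0, 2, 3, 4, 5} → {0, 2, 3, 4, 5}.
Read 'z': {0, 2, 3, 4, 5} → {0, 2, 3, 4, 5}.
Read 'z': {0, 2, 3, 4, 5} → {0, 2, 3, 4, 5}.
Read 'z': {0, 2, 3, 4, 5} → {0, 2, 3, 4, 5}.
Read 'z': {0, 2, 3, 4, 5} → {0, 2, 3, 4, 5}.
Read 'z': {0, 2, 3, 4, 5} → {0, 2, 3, 4, 5}.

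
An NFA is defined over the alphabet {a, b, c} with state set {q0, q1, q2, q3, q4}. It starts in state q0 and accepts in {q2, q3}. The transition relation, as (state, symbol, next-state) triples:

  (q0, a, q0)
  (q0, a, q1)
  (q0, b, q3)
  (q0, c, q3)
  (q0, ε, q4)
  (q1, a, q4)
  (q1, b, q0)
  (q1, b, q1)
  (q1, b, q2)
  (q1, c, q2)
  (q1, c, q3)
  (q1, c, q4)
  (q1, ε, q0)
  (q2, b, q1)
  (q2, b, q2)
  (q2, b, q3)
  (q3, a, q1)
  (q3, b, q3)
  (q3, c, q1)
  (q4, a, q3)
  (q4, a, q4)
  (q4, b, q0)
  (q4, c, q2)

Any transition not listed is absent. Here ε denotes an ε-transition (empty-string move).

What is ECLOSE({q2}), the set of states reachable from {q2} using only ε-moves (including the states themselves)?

{q2}

Begin with {q2}.
No ε-moves leave this set, so the closure equals the set itself.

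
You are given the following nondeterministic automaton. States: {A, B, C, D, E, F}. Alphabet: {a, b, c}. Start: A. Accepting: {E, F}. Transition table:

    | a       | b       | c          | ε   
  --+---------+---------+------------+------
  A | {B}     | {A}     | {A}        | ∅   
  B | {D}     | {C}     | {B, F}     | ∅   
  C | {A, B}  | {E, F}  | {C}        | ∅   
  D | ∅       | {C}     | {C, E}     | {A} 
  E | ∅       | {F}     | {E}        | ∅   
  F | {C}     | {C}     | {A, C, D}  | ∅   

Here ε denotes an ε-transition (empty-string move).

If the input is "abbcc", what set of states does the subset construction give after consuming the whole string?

{A, C, E}

Start in {A}.
Read 'a': {A} → {B}.
Read 'b': {B} → {C}.
Read 'b': {C} → {E, F}.
Read 'c': {E, F} → {A, C, D, E}.
Read 'c': {A, C, D, E} → {A, C, E}.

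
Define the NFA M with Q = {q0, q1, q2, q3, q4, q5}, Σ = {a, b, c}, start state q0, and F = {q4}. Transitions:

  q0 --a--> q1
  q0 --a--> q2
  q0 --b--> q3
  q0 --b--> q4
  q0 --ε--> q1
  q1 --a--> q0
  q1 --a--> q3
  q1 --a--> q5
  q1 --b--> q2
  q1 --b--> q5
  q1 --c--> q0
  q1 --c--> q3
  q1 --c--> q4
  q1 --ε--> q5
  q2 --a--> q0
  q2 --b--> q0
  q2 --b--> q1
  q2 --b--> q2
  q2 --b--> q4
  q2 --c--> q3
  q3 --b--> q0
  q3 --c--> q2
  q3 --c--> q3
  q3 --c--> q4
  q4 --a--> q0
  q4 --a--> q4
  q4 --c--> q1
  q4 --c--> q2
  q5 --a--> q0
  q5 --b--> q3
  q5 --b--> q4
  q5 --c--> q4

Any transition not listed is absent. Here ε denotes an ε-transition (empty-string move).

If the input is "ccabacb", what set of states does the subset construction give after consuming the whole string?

Start: ε-closure({q0}) = {q0, q1, q5}.
Read 'c': q0→∅, q1→{q0, q3, q4}, q5→{q4}; union {q0, q3, q4}; ε-closure = {q0, q1, q3, q4, q5}.
Read 'c': q0→∅, q1→{q0, q3, q4}, q3→{q2, q3, q4}, q4→{q1, q2}, q5→{q4}; union {q0, q1, q2, q3, q4}; ε-closure = {q0, q1, q2, q3, q4, q5}.
Read 'a': q0→{q1, q2}, q1→{q0, q3, q5}, q2→{q0}, q3→∅, q4→{q0, q4}, q5→{q0}; now {q0, q1, q2, q3, q4, q5}.
Read 'b': q0→{q3, q4}, q1→{q2, q5}, q2→{q0, q1, q2, q4}, q3→{q0}, q4→∅, q5→{q3, q4}; now {q0, q1, q2, q3, q4, q5}.
Read 'a': q0→{q1, q2}, q1→{q0, q3, q5}, q2→{q0}, q3→∅, q4→{q0, q4}, q5→{q0}; now {q0, q1, q2, q3, q4, q5}.
Read 'c': q0→∅, q1→{q0, q3, q4}, q2→{q3}, q3→{q2, q3, q4}, q4→{q1, q2}, q5→{q4}; union {q0, q1, q2, q3, q4}; ε-closure = {q0, q1, q2, q3, q4, q5}.
Read 'b': q0→{q3, q4}, q1→{q2, q5}, q2→{q0, q1, q2, q4}, q3→{q0}, q4→∅, q5→{q3, q4}; now {q0, q1, q2, q3, q4, q5}.

{q0, q1, q2, q3, q4, q5}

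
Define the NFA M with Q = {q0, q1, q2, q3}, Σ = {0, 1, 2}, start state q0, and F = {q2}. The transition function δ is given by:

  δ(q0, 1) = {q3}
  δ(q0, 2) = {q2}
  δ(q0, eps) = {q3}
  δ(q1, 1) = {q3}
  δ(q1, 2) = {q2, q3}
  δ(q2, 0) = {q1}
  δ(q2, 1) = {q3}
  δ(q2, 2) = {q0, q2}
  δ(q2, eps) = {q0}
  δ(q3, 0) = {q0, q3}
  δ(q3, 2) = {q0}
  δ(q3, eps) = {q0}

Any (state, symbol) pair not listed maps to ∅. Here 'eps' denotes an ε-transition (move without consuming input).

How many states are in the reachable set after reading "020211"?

2

Start: ε-closure({q0}) = {q0, q3}.
Read '0': q0→∅, q3→{q0, q3}; now {q0, q3}.
Read '2': q0→{q2}, q3→{q0}; union {q0, q2}; ε-closure = {q0, q2, q3}.
Read '0': q0→∅, q2→{q1}, q3→{q0, q3}; now {q0, q1, q3}.
Read '2': q0→{q2}, q1→{q2, q3}, q3→{q0}; now {q0, q2, q3}.
Read '1': q0→{q3}, q2→{q3}, q3→∅; union {q3}; ε-closure = {q0, q3}.
Read '1': q0→{q3}, q3→∅; union {q3}; ε-closure = {q0, q3}.
That set has 2 states.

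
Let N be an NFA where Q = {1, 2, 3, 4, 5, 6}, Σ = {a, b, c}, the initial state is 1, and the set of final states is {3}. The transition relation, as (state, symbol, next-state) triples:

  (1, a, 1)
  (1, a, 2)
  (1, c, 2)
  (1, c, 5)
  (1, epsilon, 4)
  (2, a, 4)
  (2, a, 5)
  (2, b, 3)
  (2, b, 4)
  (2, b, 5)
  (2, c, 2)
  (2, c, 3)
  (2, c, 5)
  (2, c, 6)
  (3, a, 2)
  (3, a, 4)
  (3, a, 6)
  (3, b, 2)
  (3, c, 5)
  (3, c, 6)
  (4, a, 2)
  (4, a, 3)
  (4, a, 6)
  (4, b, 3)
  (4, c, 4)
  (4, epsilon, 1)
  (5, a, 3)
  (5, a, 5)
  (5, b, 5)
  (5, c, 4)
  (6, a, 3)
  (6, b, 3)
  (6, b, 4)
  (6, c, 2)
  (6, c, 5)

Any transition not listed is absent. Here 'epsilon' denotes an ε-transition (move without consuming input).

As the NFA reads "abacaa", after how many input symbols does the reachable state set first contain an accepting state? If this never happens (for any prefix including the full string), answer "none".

1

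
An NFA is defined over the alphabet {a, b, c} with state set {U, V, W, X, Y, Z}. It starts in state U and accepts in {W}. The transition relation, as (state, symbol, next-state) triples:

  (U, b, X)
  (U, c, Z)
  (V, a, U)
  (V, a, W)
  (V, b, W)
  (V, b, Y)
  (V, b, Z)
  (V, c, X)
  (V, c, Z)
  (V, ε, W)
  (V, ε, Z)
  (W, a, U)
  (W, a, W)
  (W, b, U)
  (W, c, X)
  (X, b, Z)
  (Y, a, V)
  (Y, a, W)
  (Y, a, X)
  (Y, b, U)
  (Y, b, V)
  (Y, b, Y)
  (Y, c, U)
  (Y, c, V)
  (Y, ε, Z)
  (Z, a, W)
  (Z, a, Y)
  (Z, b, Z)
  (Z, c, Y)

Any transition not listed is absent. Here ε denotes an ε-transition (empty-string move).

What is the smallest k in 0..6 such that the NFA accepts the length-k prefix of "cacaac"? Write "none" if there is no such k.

2

Start in {U}.
Read 'c': U→{Z}; now {Z}.
Read 'a': Z→{W, Y}; union {W, Y}; ε-closure = {W, Y, Z}.
None of the earlier sets intersect F, but {W, Y, Z} does.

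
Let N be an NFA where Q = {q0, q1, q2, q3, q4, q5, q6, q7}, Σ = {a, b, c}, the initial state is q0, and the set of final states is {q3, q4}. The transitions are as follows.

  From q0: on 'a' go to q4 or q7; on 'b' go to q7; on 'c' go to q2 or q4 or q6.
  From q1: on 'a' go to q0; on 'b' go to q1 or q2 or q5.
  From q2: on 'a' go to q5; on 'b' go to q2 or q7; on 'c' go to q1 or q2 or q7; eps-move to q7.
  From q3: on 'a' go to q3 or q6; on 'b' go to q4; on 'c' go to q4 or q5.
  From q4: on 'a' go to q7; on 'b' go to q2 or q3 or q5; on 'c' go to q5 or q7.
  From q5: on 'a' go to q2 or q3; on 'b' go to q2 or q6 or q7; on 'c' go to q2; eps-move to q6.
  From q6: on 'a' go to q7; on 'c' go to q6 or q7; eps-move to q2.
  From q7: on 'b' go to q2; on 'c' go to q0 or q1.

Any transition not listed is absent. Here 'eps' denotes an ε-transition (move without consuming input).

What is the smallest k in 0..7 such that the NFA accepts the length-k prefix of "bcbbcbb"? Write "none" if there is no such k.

none

Start in {q0}.
Read 'b': {q0} → {q7}.
Read 'c': {q7} → {q0, q1}.
Read 'b': {q0, q1} → {q1, q2, q5, q6, q7}.
Read 'b': {q1, q2, q5, q6, q7} → {q1, q2, q5, q6, q7}.
Read 'c': {q1, q2, q5, q6, q7} → {q0, q1, q2, q6, q7}.
Read 'b': {q0, q1, q2, q6, q7} → {q1, q2, q5, q6, q7}.
Read 'b': {q1, q2, q5, q6, q7} → {q1, q2, q5, q6, q7}.
No reachable set along the way intersects F.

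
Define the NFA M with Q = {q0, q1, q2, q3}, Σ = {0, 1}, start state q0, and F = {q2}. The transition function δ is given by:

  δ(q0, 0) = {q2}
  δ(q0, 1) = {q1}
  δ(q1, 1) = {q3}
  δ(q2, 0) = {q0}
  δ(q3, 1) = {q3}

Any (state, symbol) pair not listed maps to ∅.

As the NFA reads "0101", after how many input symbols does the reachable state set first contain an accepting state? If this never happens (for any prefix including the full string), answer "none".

1

Start in {q0}.
Read '0': {q0} → {q2}.
None of the earlier sets intersect F, but {q2} does.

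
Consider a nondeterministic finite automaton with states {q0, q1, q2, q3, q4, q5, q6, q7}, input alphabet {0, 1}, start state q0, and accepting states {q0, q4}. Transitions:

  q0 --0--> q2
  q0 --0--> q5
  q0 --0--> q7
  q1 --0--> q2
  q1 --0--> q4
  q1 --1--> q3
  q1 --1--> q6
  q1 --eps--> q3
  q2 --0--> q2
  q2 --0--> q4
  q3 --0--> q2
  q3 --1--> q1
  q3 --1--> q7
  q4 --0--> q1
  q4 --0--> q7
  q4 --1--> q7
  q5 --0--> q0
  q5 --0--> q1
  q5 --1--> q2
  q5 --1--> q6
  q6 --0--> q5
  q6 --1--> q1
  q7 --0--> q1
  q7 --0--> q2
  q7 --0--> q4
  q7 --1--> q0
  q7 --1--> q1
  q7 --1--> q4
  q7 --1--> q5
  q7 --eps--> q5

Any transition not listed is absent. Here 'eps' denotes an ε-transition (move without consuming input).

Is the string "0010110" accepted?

Yes

Start in {q0}.
Read '0': {q0} → {q2, q5, q7}.
Read '0': {q2, q5, q7} → {q0, q1, q2, q3, q4}.
Read '1': {q0, q1, q2, q3, q4} → {q1, q3, q5, q6, q7}.
Read '0': {q1, q3, q5, q6, q7} → {q0, q1, q2, q3, q4, q5}.
Read '1': {q0, q1, q2, q3, q4, q5} → {q1, q2, q3, q5, q6, q7}.
Read '1': {q1, q2, q3, q5, q6, q7} → {q0, q1, q2, q3, q4, q5, q6, q7}.
Read '0': {q0, q1, q2, q3, q4, q5, q6, q7} → {q0, q1, q2, q3, q4, q5, q7}.
The final set {q0, q1, q2, q3, q4, q5, q7} contains the accepting states q0, q4.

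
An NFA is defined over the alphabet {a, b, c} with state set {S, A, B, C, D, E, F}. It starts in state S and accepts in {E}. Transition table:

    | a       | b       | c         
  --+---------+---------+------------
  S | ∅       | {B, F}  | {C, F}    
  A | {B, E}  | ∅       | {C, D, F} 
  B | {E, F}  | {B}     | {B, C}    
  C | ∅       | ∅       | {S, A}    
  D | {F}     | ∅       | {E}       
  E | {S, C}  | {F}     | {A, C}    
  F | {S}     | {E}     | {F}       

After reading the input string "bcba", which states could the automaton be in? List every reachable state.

{S, C, E, F}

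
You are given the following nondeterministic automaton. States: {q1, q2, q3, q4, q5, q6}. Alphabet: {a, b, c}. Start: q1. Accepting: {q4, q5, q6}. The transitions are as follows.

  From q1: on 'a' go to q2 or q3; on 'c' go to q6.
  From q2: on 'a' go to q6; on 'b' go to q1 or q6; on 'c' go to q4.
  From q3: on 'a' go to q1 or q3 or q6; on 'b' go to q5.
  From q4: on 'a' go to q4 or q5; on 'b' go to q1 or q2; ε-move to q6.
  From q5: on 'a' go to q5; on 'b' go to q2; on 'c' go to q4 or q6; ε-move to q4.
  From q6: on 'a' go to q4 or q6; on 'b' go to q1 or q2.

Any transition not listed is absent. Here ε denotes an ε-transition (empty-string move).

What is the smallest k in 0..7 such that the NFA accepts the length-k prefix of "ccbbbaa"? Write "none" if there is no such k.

Start in {q1}.
Read 'c': q1→{q6}; now {q6}.
None of the earlier sets intersect F, but {q6} does.

1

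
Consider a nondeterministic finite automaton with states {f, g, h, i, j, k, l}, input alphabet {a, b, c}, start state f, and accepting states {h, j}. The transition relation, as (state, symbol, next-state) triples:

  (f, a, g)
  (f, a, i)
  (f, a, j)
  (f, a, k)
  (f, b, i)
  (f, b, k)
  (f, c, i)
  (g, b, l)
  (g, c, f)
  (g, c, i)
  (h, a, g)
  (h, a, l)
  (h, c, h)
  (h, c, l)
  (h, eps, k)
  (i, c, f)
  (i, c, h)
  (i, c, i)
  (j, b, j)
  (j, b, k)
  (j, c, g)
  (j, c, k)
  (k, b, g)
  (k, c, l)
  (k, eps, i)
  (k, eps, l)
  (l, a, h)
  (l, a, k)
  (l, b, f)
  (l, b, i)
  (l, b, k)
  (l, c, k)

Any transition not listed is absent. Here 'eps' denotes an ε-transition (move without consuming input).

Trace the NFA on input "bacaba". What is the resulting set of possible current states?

{g, h, i, j, k, l}

Start in {f}.
Read 'b': {f} → {i, k, l}.
Read 'a': {i, k, l} → {h, i, k, l}.
Read 'c': {h, i, k, l} → {f, h, i, k, l}.
Read 'a': {f, h, i, k, l} → {g, h, i, j, k, l}.
Read 'b': {g, h, i, j, k, l} → {f, g, i, j, k, l}.
Read 'a': {f, g, i, j, k, l} → {g, h, i, j, k, l}.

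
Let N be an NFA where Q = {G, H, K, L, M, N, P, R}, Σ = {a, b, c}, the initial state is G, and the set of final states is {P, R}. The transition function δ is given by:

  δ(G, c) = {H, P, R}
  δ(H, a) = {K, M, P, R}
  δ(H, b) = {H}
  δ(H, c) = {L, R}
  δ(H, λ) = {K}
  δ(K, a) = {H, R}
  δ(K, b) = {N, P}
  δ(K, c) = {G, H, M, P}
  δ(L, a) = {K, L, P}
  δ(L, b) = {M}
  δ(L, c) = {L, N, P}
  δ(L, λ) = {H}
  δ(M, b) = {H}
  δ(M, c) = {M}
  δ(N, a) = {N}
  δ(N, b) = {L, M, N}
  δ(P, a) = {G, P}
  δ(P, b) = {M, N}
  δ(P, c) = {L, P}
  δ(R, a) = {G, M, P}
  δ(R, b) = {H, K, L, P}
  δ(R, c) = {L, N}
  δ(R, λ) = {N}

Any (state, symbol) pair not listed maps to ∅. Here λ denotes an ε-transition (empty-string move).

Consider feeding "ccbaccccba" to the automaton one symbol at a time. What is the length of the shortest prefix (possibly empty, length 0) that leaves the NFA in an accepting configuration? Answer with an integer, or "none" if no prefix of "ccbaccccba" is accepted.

1

Start in {G}.
Read 'c': {G} → {H, K, N, P, R}.
None of the earlier sets intersect F, but {H, K, N, P, R} does.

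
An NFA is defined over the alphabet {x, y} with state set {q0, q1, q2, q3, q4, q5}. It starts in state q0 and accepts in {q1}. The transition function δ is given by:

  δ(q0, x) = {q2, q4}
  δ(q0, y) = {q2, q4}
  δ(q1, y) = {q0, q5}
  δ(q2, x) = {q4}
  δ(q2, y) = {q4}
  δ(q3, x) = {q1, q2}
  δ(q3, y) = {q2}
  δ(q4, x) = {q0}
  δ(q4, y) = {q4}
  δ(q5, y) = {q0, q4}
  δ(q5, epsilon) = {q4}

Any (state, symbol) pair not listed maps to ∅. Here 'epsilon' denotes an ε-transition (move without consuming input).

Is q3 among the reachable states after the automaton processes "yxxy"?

No

Start in {q0}.
Read 'y': q0→{q2, q4}; now {q2, q4}.
Read 'x': q2→{q4}, q4→{q0}; now {q0, q4}.
Read 'x': q0→{q2, q4}, q4→{q0}; now {q0, q2, q4}.
Read 'y': q0→{q2, q4}, q2→{q4}, q4→{q4}; now {q2, q4}.
State q3 is not in {q2, q4}.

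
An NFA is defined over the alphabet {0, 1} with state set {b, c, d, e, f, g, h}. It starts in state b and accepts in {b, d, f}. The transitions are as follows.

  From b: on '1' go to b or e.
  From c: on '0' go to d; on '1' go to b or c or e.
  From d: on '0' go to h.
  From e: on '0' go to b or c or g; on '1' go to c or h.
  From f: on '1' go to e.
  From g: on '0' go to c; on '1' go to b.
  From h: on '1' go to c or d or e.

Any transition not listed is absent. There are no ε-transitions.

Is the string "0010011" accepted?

No

Start in {b}.
Read '0': {b} → ∅.
The set is empty and remains empty for the remaining 6 symbols.
The final set ∅ contains no accepting state.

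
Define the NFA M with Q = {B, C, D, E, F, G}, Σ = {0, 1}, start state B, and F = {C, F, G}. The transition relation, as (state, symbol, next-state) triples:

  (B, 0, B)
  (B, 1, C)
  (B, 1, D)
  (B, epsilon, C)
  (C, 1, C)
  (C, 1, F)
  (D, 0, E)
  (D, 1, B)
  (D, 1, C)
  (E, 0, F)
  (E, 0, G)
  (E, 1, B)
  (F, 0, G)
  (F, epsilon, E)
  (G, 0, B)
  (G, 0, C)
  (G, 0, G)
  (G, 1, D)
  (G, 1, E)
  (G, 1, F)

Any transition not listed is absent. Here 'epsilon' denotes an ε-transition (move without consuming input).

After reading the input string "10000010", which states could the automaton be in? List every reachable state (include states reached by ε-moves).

{B, C, E, F, G}

Start: ε-closure({B}) = {B, C}.
Read '1': {B, C} → {C, D, E, F}.
Read '0': {C, D, E, F} → {E, F, G}.
Read '0': {E, F, G} → {B, C, E, F, G}.
Read '0': {B, C, E, F, G} → {B, C, E, F, G}.
Read '0': {B, C, E, F, G} → {B, C, E, F, G}.
Read '0': {B, C, E, F, G} → {B, C, E, F, G}.
Read '1': {B, C, E, F, G} → {B, C, D, E, F}.
Read '0': {B, C, D, E, F} → {B, C, E, F, G}.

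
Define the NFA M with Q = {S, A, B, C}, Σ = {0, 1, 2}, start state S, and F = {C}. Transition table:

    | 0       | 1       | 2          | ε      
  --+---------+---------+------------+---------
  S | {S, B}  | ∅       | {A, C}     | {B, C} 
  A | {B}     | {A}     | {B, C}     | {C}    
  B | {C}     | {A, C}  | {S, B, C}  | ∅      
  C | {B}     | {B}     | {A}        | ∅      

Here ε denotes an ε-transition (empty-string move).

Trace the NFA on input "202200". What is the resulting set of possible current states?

{S, B, C}

Start: ε-closure({S}) = {S, B, C}.
Read '2': S→{A, C}, B→{S, B, C}, C→{A}; now {S, A, B, C}.
Read '0': S→{S, B}, A→{B}, B→{C}, C→{B}; now {S, B, C}.
Read '2': S→{A, C}, B→{S, B, C}, C→{A}; now {S, A, B, C}.
Read '2': S→{A, C}, A→{B, C}, B→{S, B, C}, C→{A}; now {S, A, B, C}.
Read '0': S→{S, B}, A→{B}, B→{C}, C→{B}; now {S, B, C}.
Read '0': S→{S, B}, B→{C}, C→{B}; now {S, B, C}.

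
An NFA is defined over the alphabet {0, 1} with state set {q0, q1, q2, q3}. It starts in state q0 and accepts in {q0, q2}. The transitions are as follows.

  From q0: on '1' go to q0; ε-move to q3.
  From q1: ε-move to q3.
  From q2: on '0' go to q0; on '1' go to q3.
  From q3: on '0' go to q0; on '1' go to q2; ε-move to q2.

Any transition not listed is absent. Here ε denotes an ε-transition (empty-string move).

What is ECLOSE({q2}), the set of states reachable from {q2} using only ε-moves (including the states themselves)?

Begin with {q2}.
No ε-moves leave this set, so the closure equals the set itself.

{q2}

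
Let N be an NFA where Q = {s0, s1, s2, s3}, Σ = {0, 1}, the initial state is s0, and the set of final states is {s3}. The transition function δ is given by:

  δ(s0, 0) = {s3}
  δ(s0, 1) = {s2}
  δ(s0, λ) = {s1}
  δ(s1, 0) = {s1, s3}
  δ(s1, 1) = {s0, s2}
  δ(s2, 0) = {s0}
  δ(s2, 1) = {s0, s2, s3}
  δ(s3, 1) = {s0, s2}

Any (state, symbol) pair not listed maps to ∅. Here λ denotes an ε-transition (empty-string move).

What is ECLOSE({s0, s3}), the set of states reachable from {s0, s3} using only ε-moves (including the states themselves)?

{s0, s1, s3}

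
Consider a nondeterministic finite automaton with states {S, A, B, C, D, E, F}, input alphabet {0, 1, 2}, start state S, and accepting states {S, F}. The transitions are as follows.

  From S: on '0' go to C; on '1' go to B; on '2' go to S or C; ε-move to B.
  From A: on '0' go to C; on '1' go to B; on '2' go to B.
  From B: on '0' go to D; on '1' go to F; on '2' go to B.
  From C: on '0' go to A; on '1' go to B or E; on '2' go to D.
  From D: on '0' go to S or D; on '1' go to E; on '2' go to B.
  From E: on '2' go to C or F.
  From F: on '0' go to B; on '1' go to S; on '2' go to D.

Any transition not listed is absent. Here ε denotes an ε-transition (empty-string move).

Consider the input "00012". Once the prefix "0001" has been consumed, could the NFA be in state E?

Yes

Start: ε-closure({S}) = {S, B}.
Read '0': S→{C}, B→{D}; now {C, D}.
Read '0': C→{A}, D→{S, D}; union {S, A, D}; ε-closure = {S, A, B, D}.
Read '0': S→{C}, A→{C}, B→{D}, D→{S, D}; union {S, C, D}; ε-closure = {S, B, C, D}.
Read '1': S→{B}, B→{F}, C→{B, E}, D→{E}; now {B, E, F}.
State E is in {B, E, F}.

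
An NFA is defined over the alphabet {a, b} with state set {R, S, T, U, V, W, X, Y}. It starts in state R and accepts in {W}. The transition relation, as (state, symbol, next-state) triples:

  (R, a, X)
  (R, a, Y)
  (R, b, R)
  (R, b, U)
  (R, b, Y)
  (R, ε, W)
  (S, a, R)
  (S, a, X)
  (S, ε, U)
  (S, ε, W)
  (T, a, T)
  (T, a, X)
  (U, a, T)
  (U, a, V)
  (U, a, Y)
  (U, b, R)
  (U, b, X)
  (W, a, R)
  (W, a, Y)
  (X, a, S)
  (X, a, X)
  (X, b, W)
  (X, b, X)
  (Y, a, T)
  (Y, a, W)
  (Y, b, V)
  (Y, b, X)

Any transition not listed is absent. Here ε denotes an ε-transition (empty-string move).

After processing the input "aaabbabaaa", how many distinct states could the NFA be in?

8

Start: ε-closure({R}) = {R, W}.
Read 'a': {R, W} → {R, W, X, Y}.
Read 'a': {R, W, X, Y} → {R, S, T, U, W, X, Y}.
Read 'a': {R, S, T, U, W, X, Y} → {R, S, T, U, V, W, X, Y}.
Read 'b': {R, S, T, U, V, W, X, Y} → {R, U, V, W, X, Y}.
Read 'b': {R, U, V, W, X, Y} → {R, U, V, W, X, Y}.
Read 'a': {R, U, V, W, X, Y} → {R, S, T, U, V, W, X, Y}.
Read 'b': {R, S, T, U, V, W, X, Y} → {R, U, V, W, X, Y}.
Read 'a': {R, U, V, W, X, Y} → {R, S, T, U, V, W, X, Y}.
Read 'a': {R, S, T, U, V, W, X, Y} → {R, S, T, U, V, W, X, Y}.
Read 'a': {R, S, T, U, V, W, X, Y} → {R, S, T, U, V, W, X, Y}.
That set has 8 states.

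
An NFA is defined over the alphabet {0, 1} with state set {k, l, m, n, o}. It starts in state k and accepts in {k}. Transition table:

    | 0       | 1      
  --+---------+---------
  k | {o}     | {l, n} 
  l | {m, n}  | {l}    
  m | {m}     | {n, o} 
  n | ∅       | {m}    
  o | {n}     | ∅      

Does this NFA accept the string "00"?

Start in {k}.
Read '0': k→{o}; now {o}.
Read '0': o→{n}; now {n}.
The final set {n} contains no accepting state.

No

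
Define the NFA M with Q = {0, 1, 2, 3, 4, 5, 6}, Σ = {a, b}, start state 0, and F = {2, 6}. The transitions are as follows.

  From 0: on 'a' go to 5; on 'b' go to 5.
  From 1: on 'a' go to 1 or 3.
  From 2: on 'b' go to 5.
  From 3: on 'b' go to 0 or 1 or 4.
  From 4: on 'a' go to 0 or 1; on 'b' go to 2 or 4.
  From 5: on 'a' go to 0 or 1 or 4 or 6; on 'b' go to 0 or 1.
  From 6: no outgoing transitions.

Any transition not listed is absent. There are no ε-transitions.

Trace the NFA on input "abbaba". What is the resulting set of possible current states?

Start in {0}.
Read 'a': 0→{5}; now {5}.
Read 'b': 5→{0, 1}; now {0, 1}.
Read 'b': 0→{5}, 1→∅; now {5}.
Read 'a': 5→{0, 1, 4, 6}; now {0, 1, 4, 6}.
Read 'b': 0→{5}, 1→∅, 4→{2, 4}, 6→∅; now {2, 4, 5}.
Read 'a': 2→∅, 4→{0, 1}, 5→{0, 1, 4, 6}; now {0, 1, 4, 6}.

{0, 1, 4, 6}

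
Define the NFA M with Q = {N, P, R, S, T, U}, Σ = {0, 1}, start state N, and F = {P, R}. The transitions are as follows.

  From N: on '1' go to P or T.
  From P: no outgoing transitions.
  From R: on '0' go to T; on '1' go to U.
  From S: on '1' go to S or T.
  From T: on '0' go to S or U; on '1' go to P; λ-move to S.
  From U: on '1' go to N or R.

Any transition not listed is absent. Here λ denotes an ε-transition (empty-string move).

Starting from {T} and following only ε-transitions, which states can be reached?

{S, T}

Begin with {T}.
ε-move T → S; add S.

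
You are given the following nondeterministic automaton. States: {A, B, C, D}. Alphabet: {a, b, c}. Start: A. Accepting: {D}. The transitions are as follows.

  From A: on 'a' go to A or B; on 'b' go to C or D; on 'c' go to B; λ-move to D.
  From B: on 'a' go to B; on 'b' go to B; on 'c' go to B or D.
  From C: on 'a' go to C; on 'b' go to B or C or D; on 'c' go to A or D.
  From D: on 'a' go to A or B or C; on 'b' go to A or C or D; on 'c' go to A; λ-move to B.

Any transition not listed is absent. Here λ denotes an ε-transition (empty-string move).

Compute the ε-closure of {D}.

{B, D}

Begin with {D}.
ε-move D → B; add B.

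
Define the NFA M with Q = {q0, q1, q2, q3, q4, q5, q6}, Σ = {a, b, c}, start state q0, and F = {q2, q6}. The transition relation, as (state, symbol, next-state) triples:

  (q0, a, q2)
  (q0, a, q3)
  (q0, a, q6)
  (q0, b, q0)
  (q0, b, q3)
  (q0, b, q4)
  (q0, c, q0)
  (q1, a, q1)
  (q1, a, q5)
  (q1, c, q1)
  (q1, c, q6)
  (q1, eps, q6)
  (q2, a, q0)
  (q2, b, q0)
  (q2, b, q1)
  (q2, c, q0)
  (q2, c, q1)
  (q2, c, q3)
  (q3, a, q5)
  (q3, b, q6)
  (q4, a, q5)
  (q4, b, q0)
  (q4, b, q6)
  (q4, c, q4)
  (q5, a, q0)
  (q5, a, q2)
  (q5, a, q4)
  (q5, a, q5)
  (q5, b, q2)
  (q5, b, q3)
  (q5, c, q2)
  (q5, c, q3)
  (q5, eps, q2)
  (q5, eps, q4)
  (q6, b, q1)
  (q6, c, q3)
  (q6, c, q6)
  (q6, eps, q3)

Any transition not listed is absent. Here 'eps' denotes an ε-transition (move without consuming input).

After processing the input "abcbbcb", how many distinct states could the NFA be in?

5

Start in {q0}.
Read 'a': q0→{q2, q3, q6}; now {q2, q3, q6}.
Read 'b': q2→{q0, q1}, q3→{q6}, q6→{q1}; union {q0, q1, q6}; ε-closure = {q0, q1, q3, q6}.
Read 'c': q0→{q0}, q1→{q1, q6}, q3→∅, q6→{q3, q6}; now {q0, q1, q3, q6}.
Read 'b': q0→{q0, q3, q4}, q1→∅, q3→{q6}, q6→{q1}; now {q0, q1, q3, q4, q6}.
Read 'b': q0→{q0, q3, q4}, q1→∅, q3→{q6}, q4→{q0, q6}, q6→{q1}; now {q0, q1, q3, q4, q6}.
Read 'c': q0→{q0}, q1→{q1, q6}, q3→∅, q4→{q4}, q6→{q3, q6}; now {q0, q1, q3, q4, q6}.
Read 'b': q0→{q0, q3, q4}, q1→∅, q3→{q6}, q4→{q0, q6}, q6→{q1}; now {q0, q1, q3, q4, q6}.
That set has 5 states.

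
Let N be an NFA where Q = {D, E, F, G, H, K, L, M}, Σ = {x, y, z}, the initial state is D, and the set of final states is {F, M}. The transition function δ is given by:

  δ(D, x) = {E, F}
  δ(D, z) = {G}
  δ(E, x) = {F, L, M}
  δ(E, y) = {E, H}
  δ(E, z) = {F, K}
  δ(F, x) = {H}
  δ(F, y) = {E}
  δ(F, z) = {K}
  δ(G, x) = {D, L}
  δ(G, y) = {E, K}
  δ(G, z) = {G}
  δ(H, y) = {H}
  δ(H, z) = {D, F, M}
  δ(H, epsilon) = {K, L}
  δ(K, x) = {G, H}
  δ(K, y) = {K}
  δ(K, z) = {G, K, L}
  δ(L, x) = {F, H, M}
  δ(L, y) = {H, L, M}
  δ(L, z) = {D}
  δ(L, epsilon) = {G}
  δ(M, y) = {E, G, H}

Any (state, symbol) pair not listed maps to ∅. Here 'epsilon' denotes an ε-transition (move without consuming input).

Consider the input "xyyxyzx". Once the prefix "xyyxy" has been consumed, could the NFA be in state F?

Start in {D}.
Read 'x': {D} → {E, F}.
Read 'y': {E, F} → {E, G, H, K, L}.
Read 'y': {E, G, H, K, L} → {E, G, H, K, L, M}.
Read 'x': {E, G, H, K, L, M} → {D, F, G, H, K, L, M}.
Read 'y': {D, F, G, H, K, L, M} → {E, G, H, K, L, M}.
State F is not in {E, G, H, K, L, M}.

No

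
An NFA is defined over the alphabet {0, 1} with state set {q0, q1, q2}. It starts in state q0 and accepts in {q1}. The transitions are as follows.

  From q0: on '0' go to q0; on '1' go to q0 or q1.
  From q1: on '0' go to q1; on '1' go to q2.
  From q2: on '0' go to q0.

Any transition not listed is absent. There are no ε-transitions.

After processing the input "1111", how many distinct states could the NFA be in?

3

Start in {q0}.
Read '1': q0→{q0, q1}; now {q0, q1}.
Read '1': q0→{q0, q1}, q1→{q2}; now {q0, q1, q2}.
Read '1': q0→{q0, q1}, q1→{q2}, q2→∅; now {q0, q1, q2}.
Read '1': q0→{q0, q1}, q1→{q2}, q2→∅; now {q0, q1, q2}.
That set has 3 states.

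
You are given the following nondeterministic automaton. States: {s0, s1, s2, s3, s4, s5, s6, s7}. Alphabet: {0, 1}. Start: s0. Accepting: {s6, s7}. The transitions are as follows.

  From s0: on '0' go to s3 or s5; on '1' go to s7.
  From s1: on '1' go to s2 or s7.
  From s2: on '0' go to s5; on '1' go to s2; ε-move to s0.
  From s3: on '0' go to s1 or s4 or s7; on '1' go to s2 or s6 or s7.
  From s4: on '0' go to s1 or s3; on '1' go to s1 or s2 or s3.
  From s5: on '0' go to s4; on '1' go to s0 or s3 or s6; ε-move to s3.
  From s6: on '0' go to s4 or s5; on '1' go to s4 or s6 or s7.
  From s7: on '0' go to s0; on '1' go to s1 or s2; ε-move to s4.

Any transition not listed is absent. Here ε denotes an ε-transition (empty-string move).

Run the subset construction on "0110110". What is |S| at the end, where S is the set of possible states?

6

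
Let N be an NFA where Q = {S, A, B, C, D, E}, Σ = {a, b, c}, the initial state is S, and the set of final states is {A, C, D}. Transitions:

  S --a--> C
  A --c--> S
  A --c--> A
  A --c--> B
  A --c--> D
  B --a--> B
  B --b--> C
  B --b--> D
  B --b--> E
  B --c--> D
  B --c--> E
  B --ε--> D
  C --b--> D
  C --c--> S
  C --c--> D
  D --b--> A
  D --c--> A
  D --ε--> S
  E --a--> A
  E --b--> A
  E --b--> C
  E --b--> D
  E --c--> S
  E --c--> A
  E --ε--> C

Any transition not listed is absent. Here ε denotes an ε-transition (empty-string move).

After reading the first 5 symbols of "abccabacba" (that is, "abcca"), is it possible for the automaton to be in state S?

Start in {S}.
Read 'a': S→{C}; now {C}.
Read 'b': C→{D}; union {D}; ε-closure = {S, D}.
Read 'c': S→∅, D→{A}; now {A}.
Read 'c': A→{S, A, B, D}; now {S, A, B, D}.
Read 'a': S→{C}, A→∅, B→{B}, D→∅; union {B, C}; ε-closure = {S, B, C, D}.
State S is in {S, B, C, D}.

Yes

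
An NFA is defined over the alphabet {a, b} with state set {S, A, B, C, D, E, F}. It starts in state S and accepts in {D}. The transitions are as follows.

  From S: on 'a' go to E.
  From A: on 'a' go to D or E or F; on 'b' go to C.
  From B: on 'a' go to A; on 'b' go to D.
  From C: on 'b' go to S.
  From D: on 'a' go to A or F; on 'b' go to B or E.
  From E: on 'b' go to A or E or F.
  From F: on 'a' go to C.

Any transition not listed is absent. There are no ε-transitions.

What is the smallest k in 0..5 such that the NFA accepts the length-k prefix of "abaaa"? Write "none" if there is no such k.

3

Start in {S}.
Read 'a': {S} → {E}.
Read 'b': {E} → {A, E, F}.
Read 'a': {A, E, F} → {C, D, E, F}.
None of the earlier sets intersect F, but {C, D, E, F} does.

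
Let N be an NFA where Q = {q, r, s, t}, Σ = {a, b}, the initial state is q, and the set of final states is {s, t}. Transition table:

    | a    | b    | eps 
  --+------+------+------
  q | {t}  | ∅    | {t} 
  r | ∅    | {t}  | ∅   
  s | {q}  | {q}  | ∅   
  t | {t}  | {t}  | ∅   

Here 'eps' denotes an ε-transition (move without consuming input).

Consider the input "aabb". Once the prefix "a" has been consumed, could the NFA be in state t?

Yes

Start: ε-closure({q}) = {q, t}.
Read 'a': q→{t}, t→{t}; now {t}.
State t is in {t}.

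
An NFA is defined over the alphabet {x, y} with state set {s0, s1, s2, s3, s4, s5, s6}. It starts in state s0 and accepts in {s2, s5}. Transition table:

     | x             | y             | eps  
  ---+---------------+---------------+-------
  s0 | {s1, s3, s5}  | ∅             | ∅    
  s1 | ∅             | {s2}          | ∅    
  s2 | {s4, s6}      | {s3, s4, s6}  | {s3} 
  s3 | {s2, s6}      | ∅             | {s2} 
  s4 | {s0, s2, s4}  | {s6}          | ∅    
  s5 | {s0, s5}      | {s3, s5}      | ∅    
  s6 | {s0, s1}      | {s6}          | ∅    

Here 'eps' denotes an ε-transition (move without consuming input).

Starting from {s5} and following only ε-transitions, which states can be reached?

{s5}

Begin with {s5}.
No ε-moves leave this set, so the closure equals the set itself.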